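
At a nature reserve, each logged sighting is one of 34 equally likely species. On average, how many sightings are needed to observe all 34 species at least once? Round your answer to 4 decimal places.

140.0191

Split into phases: going from k distinct to k+1 distinct takes on average 34/(34-k) sightings.
E[T] = 34/34 + 34/33 + 34/32 + ... + 34/2 + 34/1 = 34·H_{34}.
H_{34} = 4.11821, so E[T] = 140.01914.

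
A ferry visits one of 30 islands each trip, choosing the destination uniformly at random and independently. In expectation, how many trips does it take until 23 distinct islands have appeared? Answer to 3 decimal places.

Going from k to k+1 distinct takes a geometric number of trips with mean 30/(30-k).
Sum over k = 0,...,22: E = 30/30 + 30/29 + 30/28 + ... + 30/9 + 30/8 = 42.0639.

42.064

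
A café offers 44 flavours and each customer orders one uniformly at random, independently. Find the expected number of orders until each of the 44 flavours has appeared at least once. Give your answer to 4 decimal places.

After k distinct flavours have appeared, the next order gives a new one with probability (44-k)/44, so the expected wait for the (k+1)-th is 44/(44-k).
E[T] = 44/44 + 44/43 + 44/42 + ... + 44/2 + 44/1 = 44·H_{44}.
H_{44} = 4.37273, so E[T] = 192.39994.

192.3999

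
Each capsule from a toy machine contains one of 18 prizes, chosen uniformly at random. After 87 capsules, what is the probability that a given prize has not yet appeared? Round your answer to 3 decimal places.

0.007

Each capsule misses the fixed prize with probability (18-1)/18 = 17/18, independently.
P(still missing after 87) = (17/18)^87 = 0.0069.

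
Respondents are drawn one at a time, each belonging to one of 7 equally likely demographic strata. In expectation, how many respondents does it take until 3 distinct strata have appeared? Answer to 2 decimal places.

With k distinct strata already seen, the next new one arrives after an expected 7/(7-k) respondents.
Sum over k = 0,...,2: E = 7/7 + 7/6 + 7/5 = 3.567.

3.57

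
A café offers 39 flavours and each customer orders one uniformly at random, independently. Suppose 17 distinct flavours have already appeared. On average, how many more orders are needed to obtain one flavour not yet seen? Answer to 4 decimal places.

Each order yields a new flavour with probability (39-17)/39 = 22/39, so the wait is geometric with mean 39/22.
E = 39/22 = 1.77273.

1.7727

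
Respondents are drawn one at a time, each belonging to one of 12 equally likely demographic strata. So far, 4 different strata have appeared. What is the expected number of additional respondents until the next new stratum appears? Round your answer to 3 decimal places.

The number of respondents until the next new stratum is geometric with success probability 8/12, so its mean is 12/8.
E = 12/8 = 1.5000.

1.500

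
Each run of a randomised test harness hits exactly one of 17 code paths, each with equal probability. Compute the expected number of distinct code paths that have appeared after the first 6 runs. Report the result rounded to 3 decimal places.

5.184

For each code path, P(seen in 6 runs) = 1 - (16/17)^6 = 0.3049.
By linearity of expectation, E[distinct seen] = 17·(1 - (16/17)^6) = 5.1839.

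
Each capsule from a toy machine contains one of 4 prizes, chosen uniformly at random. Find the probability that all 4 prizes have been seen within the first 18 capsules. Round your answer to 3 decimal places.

0.977

By inclusion–exclusion over which prizes are missing,
P(all seen) = Σ_{j=0}^{4} (-1)^j C(4,j)((4-j)/4)^18
= 1.0000 - 0.0226 + 0.0000 - 0.0000 + 0.0000
= 0.9775.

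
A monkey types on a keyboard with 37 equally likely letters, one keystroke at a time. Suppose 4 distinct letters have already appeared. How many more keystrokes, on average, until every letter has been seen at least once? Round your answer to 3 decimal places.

151.286

The wait to go from k to k+1 distinct letters is geometric with mean 37/(37-k).
Sum over k = 4,...,36: E = 37/33 + 37/32 + 37/31 + ... + 37/2 + 37/1 = 151.2855.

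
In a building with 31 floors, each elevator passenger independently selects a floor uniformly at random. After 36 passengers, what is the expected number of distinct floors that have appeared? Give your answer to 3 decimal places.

21.478

For each floor, P(seen in 36 passengers) = 1 - (30/31)^36 = 0.6929.
By linearity of expectation, E[distinct seen] = 31·(1 - (30/31)^36) = 21.4785.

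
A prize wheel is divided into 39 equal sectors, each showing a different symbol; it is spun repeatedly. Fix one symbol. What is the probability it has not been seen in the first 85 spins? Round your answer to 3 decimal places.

0.110

On each spin the fixed symbol fails to appear with probability 38/39.
P(still missing after 85) = (38/39)^85 = 0.1099.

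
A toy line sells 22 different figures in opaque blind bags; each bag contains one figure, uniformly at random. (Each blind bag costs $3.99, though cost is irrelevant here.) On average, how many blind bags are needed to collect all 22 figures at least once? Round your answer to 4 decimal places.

After k distinct figures have appeared, the next blind bag gives a new one with probability (22-k)/22, so the expected wait for the (k+1)-th is 22/(22-k).
E[T] = 22/22 + 22/21 + 22/20 + ... + 22/2 + 22/1 = 22·H_{22}.
H_{22} = 3.69081, so E[T] = 81.19789.

81.1979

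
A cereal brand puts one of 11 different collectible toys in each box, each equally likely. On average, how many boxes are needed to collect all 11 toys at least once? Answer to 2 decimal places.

33.22

Split into phases: going from k distinct to k+1 distinct takes on average 11/(11-k) boxes.
E[T] = 11/11 + 11/10 + 11/9 + ... + 11/2 + 11/1 = 11·H_{11}.
H_{11} = 3.020, so E[T] = 33.219.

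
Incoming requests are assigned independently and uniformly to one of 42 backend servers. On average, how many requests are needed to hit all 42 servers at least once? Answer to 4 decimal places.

181.7232

After k distinct servers have appeared, the next request gives a new one with probability (42-k)/42, so the expected wait for the (k+1)-th is 42/(42-k).
E[T] = 42/42 + 42/41 + 42/40 + ... + 42/2 + 42/1 = 42·H_{42}.
H_{42} = 4.32674, so E[T] = 181.72320.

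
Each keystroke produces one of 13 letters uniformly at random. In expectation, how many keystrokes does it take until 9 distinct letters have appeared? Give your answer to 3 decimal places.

14.258

Going from k to k+1 distinct takes a geometric number of keystrokes with mean 13/(13-k).
Sum over k = 0,...,8: E = 13/13 + 13/12 + 13/11 + ... + 13/6 + 13/5 = 14.2584.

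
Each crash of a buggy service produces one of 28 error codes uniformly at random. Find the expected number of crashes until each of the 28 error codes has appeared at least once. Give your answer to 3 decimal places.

109.961

Split into phases: going from k distinct to k+1 distinct takes on average 28/(28-k) crashes.
E[T] = 28/28 + 28/27 + 28/26 + ... + 28/2 + 28/1 = 28·H_{28}.
H_{28} = 3.9272, so E[T] = 109.9608.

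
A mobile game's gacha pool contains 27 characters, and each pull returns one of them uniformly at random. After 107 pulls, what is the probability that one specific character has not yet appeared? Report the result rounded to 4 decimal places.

Each pull misses the fixed character with probability (27-1)/27 = 26/27, independently.
P(still missing after 107) = (26/27)^107 = 0.01763.

0.0176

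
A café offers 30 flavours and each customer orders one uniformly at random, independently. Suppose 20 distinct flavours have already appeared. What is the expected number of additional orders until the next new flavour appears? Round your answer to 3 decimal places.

The number of orders until the next new flavour is geometric with success probability 10/30, so its mean is 30/10.
E = 30/10 = 3.0000.

3.000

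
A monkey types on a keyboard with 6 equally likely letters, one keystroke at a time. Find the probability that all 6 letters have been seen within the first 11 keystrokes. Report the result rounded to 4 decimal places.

0.3562

By inclusion–exclusion over which letters are missing,
P(all seen) = Σ_{j=0}^{6} (-1)^j C(6,j)((6-j)/6)^11
= 1.00000 - 0.80753 + 0.17342 - 0.00977 + 0.00008 - 0.00000 + 0.00000
= 0.35621.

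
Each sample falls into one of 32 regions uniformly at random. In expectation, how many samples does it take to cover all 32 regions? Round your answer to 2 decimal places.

Split into phases: going from k distinct to k+1 distinct takes on average 32/(32-k) samples.
E[T] = 32/32 + 32/31 + 32/30 + ... + 32/2 + 32/1 = 32·H_{32}.
H_{32} = 4.058, so E[T] = 129.872.

129.87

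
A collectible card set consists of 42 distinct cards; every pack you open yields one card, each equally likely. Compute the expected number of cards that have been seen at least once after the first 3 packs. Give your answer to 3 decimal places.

For each card, P(seen in 3 packs) = 1 - (41/42)^3 = 0.0697.
By linearity of expectation, E[distinct seen] = 42·(1 - (41/42)^3) = 2.9291.

2.929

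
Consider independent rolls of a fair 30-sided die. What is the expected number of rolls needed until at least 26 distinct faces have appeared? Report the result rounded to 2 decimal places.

57.35

With k distinct faces already seen, the next new one arrives after an expected 30/(30-k) rolls.
Sum over k = 0,...,25: E = 30/30 + 30/29 + 30/28 + ... + 30/6 + 30/5 = 57.350.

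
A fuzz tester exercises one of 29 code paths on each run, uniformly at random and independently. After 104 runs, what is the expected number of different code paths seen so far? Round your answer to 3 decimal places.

28.246

For each code path, P(seen in 104 runs) = 1 - (28/29)^104 = 0.9740.
By linearity of expectation, E[distinct seen] = 29·(1 - (28/29)^104) = 28.2459.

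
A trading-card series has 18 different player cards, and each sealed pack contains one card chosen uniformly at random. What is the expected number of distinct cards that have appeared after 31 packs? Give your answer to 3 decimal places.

14.940

For each card, P(seen in 31 packs) = 1 - (17/18)^31 = 0.8300.
By linearity of expectation, E[distinct seen] = 18·(1 - (17/18)^31) = 14.9399.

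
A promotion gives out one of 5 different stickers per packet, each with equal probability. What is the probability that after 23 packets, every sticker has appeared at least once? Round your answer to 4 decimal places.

0.9706

Let A_i be the event that sticker i is missing after 23 packets. By inclusion–exclusion on the A_i,
P(all seen) = Σ_{j=0}^{5} (-1)^j C(5,j)((5-j)/5)^23
= 1.00000 - 0.02951 + 0.00008 - 0.00000 + 0.00000 - 0.00000
= 0.97056.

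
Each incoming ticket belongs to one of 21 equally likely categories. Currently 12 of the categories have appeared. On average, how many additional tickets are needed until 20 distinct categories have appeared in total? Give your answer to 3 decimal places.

The wait to go from k to k+1 distinct categories is geometric with mean 21/(21-k).
Sum over k = 12,...,19: E = 21/9 + 21/8 + 21/7 + ... + 21/3 + 21/2 = 38.4083.

38.408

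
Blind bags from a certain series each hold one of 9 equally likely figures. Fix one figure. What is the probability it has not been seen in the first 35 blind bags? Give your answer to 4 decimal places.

On each blind bag the fixed figure fails to appear with probability 8/9.
P(still missing after 35) = (8/9)^35 = 0.01621.

0.0162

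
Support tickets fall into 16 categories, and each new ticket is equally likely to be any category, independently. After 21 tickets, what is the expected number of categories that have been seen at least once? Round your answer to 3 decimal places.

For each category, P(seen in 21 tickets) = 1 - (15/16)^21 = 0.7421.
By linearity of expectation, E[distinct seen] = 16·(1 - (15/16)^21) = 11.8741.

11.874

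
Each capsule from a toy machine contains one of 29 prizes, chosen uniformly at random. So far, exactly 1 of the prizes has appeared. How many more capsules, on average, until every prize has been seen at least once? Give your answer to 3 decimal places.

From k distinct to k+1 distinct takes on average 29/(29-k) capsules.
Sum over k = 1,...,28: E = 29/28 + 29/27 + 29/26 + ... + 29/2 + 29/1 = 113.8880.

113.888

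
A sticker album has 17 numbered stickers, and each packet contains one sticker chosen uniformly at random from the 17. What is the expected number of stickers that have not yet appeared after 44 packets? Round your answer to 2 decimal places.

For each sticker, P(unseen after 44) = (16/17)^44 = 0.069.
By linearity of expectation, E[unseen] = 17·(16/17)^44 = 1.180.

1.18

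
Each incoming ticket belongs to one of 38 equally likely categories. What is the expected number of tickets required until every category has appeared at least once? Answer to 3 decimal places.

160.660

After k distinct categories have appeared, the next ticket gives a new one with probability (38-k)/38, so the expected wait for the (k+1)-th is 38/(38-k).
E[T] = 38/38 + 38/37 + 38/36 + ... + 38/2 + 38/1 = 38·H_{38}.
H_{38} = 4.2279, so E[T] = 160.6603.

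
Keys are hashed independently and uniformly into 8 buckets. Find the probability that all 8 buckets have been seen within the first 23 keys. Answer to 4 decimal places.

By inclusion–exclusion over which buckets are missing,
P(all seen) = Σ_{j=0}^{8} (-1)^j C(8,j)((8-j)/8)^23
= 1.00000 - 0.37092 + 0.03746 - 0.00113 + 0.00001 - 0.00000 + 0.00000 - 0.00000 + 0.00000
= 0.66542.

0.6654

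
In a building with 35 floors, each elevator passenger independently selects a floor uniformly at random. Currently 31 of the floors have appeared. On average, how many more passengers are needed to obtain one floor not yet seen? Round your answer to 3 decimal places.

8.750

Each passenger yields a new floor with probability (35-31)/35 = 4/35, so the wait is geometric with mean 35/4.
E = 35/4 = 8.7500.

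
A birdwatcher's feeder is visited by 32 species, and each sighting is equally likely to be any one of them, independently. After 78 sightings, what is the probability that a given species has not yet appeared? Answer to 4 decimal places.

0.0840

On each sighting the fixed species fails to appear with probability 31/32.
P(still missing after 78) = (31/32)^78 = 0.08405.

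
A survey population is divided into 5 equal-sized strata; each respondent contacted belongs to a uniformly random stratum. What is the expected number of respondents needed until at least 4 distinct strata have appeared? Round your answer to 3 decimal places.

6.417

Going from k to k+1 distinct takes a geometric number of respondents with mean 5/(5-k).
Sum over k = 0,...,3: E = 5/5 + 5/4 + 5/3 + 5/2 = 6.4167.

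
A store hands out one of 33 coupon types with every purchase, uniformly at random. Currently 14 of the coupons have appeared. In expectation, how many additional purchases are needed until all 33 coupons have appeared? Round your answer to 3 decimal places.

117.075

The wait to go from k to k+1 distinct coupons is geometric with mean 33/(33-k).
Sum over k = 14,...,32: E = 33/19 + 33/18 + 33/17 + ... + 33/2 + 33/1 = 117.0754.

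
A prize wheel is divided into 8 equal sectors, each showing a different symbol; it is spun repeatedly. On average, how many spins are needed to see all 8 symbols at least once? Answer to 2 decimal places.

The wait to go from k to k+1 distinct symbols is geometric with mean 8/(8-k).
E[T] = 8/8 + 8/7 + 8/6 + ... + 8/2 + 8/1 = 8·H_{8}.
H_{8} = 2.718, so E[T] = 21.743.

21.74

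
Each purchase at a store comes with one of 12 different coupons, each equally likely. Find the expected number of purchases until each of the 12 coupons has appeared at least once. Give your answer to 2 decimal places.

37.24

After k distinct coupons have appeared, the next purchase gives a new one with probability (12-k)/12, so the expected wait for the (k+1)-th is 12/(12-k).
E[T] = 12/12 + 12/11 + 12/10 + ... + 12/2 + 12/1 = 12·H_{12}.
H_{12} = 3.103, so E[T] = 37.239.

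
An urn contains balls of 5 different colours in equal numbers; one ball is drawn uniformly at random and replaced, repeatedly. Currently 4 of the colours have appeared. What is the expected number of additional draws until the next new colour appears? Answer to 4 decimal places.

5.0000

Each draw yields a new colour with probability (5-4)/5 = 1/5, so the wait is geometric with mean 5/1.
E = 5/1 = 5.00000.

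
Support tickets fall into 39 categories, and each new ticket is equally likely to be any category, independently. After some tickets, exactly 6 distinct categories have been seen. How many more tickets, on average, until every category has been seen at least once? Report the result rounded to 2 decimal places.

159.46

From k distinct to k+1 distinct takes on average 39/(39-k) tickets.
Sum over k = 6,...,38: E = 39/33 + 39/32 + 39/31 + ... + 39/2 + 39/1 = 159.463.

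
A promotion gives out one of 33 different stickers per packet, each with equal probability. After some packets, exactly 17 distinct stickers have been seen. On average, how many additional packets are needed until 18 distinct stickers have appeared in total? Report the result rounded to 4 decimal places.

From k distinct to k+1 distinct takes on average 33/(33-k) packets.
Only the k = 17 term is needed: E = 33/16 = 2.06250.

2.0625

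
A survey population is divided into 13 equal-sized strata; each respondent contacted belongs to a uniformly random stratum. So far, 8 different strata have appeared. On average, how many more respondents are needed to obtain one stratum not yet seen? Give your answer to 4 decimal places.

2.6000

The number of respondents until the next new stratum is geometric with success probability 5/13, so its mean is 13/5.
E = 13/5 = 2.60000.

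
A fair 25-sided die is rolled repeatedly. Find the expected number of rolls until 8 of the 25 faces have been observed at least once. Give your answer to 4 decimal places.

9.4101

With k distinct faces already seen, the next new one arrives after an expected 25/(25-k) rolls.
Sum over k = 0,...,7: E = 25/25 + 25/24 + 25/23 + ... + 25/19 + 25/18 = 9.41014.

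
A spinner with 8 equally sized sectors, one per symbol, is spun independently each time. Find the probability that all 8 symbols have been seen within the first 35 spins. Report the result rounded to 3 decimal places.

Let A_i be the event that symbol i is missing after 35 spins. By inclusion–exclusion on the A_i,
P(all seen) = Σ_{j=0}^{8} (-1)^j C(8,j)((8-j)/8)^35
= 1.0000 - 0.0747 + 0.0012 - 0.0000 + 0.0000 - 0.0000 + 0.0000 - 0.0000 + 0.0000
= 0.9265.

0.926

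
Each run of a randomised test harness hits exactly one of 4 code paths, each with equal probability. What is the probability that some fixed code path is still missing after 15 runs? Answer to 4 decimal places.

0.0134

Each run misses the fixed code path with probability (4-1)/4 = 3/4, independently.
P(still missing after 15) = (3/4)^15 = 0.01336.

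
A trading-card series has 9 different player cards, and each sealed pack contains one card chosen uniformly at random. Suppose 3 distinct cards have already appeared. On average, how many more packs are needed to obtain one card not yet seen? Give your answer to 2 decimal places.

The number of packs until the next new card is geometric with success probability 6/9, so its mean is 9/6.
E = 9/6 = 1.500.

1.50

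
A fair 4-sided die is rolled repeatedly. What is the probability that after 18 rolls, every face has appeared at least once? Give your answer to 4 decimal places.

Let A_i be the event that face i is missing after 18 rolls. By inclusion–exclusion on the A_i,
P(all seen) = Σ_{j=0}^{4} (-1)^j C(4,j)((4-j)/4)^18
= 1.00000 - 0.02255 + 0.00002 - 0.00000 + 0.00000
= 0.97747.

0.9775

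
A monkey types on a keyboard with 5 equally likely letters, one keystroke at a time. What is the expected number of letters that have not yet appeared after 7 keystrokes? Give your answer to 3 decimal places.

For each letter, P(unseen after 7) = (4/5)^7 = 0.2097.
By linearity of expectation, E[unseen] = 5·(4/5)^7 = 1.0486.

1.049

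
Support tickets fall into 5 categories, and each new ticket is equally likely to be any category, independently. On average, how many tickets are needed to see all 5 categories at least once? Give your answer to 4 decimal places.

The wait to go from k to k+1 distinct categories is geometric with mean 5/(5-k).
E[T] = 5/5 + 5/4 + 5/3 + 5/2 + 5/1 = 5·H_{5}.
H_{5} = 2.28333, so E[T] = 11.41667.

11.4167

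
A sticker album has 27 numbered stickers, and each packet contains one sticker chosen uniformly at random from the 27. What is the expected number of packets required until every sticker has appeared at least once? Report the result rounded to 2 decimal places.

105.07

After k distinct stickers have appeared, the next packet gives a new one with probability (27-k)/27, so the expected wait for the (k+1)-th is 27/(27-k).
E[T] = 27/27 + 27/26 + 27/25 + ... + 27/2 + 27/1 = 27·H_{27}.
H_{27} = 3.891, so E[T] = 105.069.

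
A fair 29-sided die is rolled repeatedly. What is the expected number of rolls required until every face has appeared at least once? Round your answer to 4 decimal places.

After k distinct faces have appeared, the next roll gives a new one with probability (29-k)/29, so the expected wait for the (k+1)-th is 29/(29-k).
E[T] = 29/29 + 29/28 + 29/27 + ... + 29/2 + 29/1 = 29·H_{29}.
H_{29} = 3.96165, so E[T] = 114.88796.

114.8880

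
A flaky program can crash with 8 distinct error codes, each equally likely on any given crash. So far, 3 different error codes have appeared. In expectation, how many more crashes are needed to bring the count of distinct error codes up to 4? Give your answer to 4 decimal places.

1.6000

From k distinct to k+1 distinct takes on average 8/(8-k) crashes.
Only the k = 3 term is needed: E = 8/5 = 1.60000.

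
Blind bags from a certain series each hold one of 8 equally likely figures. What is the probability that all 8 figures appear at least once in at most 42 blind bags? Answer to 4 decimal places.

0.9708

Let A_i be the event that figure i is missing after 42 blind bags. By inclusion–exclusion on the A_i,
P(all seen) = Σ_{j=0}^{8} (-1)^j C(8,j)((8-j)/8)^42
= 1.00000 - 0.02934 + 0.00016 - 0.00000 + 0.00000 - 0.00000 + 0.00000 - 0.00000 + 0.00000
= 0.97082.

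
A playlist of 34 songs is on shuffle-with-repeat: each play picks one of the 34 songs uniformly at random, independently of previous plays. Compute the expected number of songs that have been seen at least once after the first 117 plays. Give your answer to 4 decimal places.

For each song, P(seen in 117 plays) = 1 - (33/34)^117 = 0.96958.
By linearity of expectation, E[distinct seen] = 34·(1 - (33/34)^117) = 32.96587.

32.9659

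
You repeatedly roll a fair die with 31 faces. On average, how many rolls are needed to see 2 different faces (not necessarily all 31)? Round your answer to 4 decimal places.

With k distinct faces already seen, the next new one arrives after an expected 31/(31-k) rolls.
Sum over k = 0,...,1: E = 31/31 + 31/30 = 2.03333.

2.0333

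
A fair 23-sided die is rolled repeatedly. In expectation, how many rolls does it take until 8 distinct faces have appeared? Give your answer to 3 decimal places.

With k distinct faces already seen, the next new one arrives after an expected 23/(23-k) rolls.
Sum over k = 0,...,7: E = 23/23 + 23/22 + 23/21 + ... + 23/17 + 23/16 = 9.5694.

9.569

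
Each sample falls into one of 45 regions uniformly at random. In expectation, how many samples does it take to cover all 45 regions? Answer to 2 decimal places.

197.77

Split into phases: going from k distinct to k+1 distinct takes on average 45/(45-k) samples.
E[T] = 45/45 + 45/44 + 45/43 + ... + 45/2 + 45/1 = 45·H_{45}.
H_{45} = 4.395, so E[T] = 197.773.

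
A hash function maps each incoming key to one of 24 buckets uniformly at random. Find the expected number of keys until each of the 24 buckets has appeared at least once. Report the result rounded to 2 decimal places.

90.62

Split into phases: going from k distinct to k+1 distinct takes on average 24/(24-k) keys.
E[T] = 24/24 + 24/23 + 24/22 + ... + 24/2 + 24/1 = 24·H_{24}.
H_{24} = 3.776, so E[T] = 90.623.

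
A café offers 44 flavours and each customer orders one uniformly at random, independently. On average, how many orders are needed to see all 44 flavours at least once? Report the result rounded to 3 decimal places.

The wait to go from k to k+1 distinct flavours is geometric with mean 44/(44-k).
E[T] = 44/44 + 44/43 + 44/42 + ... + 44/2 + 44/1 = 44·H_{44}.
H_{44} = 4.3727, so E[T] = 192.3999.

192.400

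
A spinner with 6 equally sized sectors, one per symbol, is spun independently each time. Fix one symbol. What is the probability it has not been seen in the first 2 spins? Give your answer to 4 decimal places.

0.6944

Each spin misses the fixed symbol with probability (6-1)/6 = 5/6, independently.
P(still missing after 2) = (5/6)^2 = 0.69444.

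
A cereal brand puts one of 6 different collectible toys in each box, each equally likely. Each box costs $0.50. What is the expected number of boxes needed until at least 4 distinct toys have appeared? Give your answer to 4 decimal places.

With k distinct toys already seen, the next new one arrives after an expected 6/(6-k) boxes.
Sum over k = 0,...,3: E = 6/6 + 6/5 + 6/4 + 6/3 = 5.70000.

5.7000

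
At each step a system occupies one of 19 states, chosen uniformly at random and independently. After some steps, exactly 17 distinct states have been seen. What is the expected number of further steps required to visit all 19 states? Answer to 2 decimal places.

With k distinct states already seen, the next new one takes an expected 19/(19-k) steps.
Sum over k = 17,...,18: E = 19/2 + 19/1 = 28.500.

28.50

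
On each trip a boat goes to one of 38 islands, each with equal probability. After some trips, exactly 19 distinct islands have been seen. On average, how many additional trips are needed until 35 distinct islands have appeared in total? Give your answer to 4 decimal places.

The wait to go from k to k+1 distinct islands is geometric with mean 38/(38-k).
Sum over k = 19,...,34: E = 38/19 + 38/18 + 38/17 + ... + 38/5 + 38/4 = 65.14744.

65.1474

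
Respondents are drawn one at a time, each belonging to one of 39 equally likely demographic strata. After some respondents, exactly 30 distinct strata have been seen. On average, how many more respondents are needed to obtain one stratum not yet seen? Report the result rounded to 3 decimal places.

Each respondent yields a new stratum with probability (39-30)/39 = 9/39, so the wait is geometric with mean 39/9.
E = 39/9 = 4.3333.

4.333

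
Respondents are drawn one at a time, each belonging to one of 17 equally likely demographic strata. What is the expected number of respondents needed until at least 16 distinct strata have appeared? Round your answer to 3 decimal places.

Going from k to k+1 distinct takes a geometric number of respondents with mean 17/(17-k).
Sum over k = 0,...,15: E = 17/17 + 17/16 + 17/15 + ... + 17/3 + 17/2 = 41.4724.

41.472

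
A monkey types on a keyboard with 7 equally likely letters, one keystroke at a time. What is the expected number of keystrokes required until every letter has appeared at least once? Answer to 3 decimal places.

18.150

After k distinct letters have appeared, the next keystroke gives a new one with probability (7-k)/7, so the expected wait for the (k+1)-th is 7/(7-k).
E[T] = 7/7 + 7/6 + 7/5 + ... + 7/2 + 7/1 = 7·H_{7}.
H_{7} = 2.5929, so E[T] = 18.1500.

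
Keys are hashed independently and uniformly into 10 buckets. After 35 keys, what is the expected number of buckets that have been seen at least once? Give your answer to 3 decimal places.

9.750

For each bucket, P(seen in 35 keys) = 1 - (9/10)^35 = 0.9750.
By linearity of expectation, E[distinct seen] = 10·(1 - (9/10)^35) = 9.7497.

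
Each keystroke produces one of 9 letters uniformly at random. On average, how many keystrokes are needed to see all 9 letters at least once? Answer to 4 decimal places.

25.4607

Split into phases: going from k distinct to k+1 distinct takes on average 9/(9-k) keystrokes.
E[T] = 9/9 + 9/8 + 9/7 + ... + 9/2 + 9/1 = 9·H_{9}.
H_{9} = 2.82897, so E[T] = 25.46071.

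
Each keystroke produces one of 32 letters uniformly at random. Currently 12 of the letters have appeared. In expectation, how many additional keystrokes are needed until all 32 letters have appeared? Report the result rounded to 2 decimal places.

115.13

The wait to go from k to k+1 distinct letters is geometric with mean 32/(32-k).
Sum over k = 12,...,31: E = 32/20 + 32/19 + 32/18 + ... + 32/2 + 32/1 = 115.128.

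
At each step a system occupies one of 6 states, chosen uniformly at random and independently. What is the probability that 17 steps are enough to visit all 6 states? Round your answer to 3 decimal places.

0.745

Let A_i be the event that state i is missing after 17 steps. By inclusion–exclusion on the A_i,
P(all seen) = Σ_{j=0}^{6} (-1)^j C(6,j)((6-j)/6)^17
= 1.0000 - 0.2704 + 0.0152 - 0.0002 + 0.0000 - 0.0000 + 0.0000
= 0.7446.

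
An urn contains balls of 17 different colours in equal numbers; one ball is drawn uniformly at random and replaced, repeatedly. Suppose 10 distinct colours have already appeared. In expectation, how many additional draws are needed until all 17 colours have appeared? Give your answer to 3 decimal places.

44.079

From k distinct to k+1 distinct takes on average 17/(17-k) draws.
Sum over k = 10,...,16: E = 17/7 + 17/6 + 17/5 + ... + 17/2 + 17/1 = 44.0786.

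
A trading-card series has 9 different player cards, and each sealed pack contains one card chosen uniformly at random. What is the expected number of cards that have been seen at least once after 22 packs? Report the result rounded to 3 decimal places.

For each card, P(seen in 22 packs) = 1 - (8/9)^22 = 0.9251.
By linearity of expectation, E[distinct seen] = 9·(1 - (8/9)^22) = 8.3256.

8.326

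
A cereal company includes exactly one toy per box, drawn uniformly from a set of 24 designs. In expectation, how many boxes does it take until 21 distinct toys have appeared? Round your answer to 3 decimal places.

With k distinct toys already seen, the next new one arrives after an expected 24/(24-k) boxes.
Sum over k = 0,...,20: E = 24/24 + 24/23 + 24/22 + ... + 24/5 + 24/4 = 46.6230.

46.623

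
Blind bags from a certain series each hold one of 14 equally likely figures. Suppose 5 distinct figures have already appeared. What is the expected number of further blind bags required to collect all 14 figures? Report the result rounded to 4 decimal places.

From k distinct to k+1 distinct takes on average 14/(14-k) blind bags.
Sum over k = 5,...,13: E = 14/9 + 14/8 + 14/7 + ... + 14/2 + 14/1 = 39.60556.

39.6056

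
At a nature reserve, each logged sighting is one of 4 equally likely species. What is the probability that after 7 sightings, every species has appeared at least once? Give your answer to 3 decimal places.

0.513

By inclusion–exclusion over which species are missing,
P(all seen) = Σ_{j=0}^{4} (-1)^j C(4,j)((4-j)/4)^7
= 1.0000 - 0.5339 + 0.0469 - 0.0002 + 0.0000
= 0.5127.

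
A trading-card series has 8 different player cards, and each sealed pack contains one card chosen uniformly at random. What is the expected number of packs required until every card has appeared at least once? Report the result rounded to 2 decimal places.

21.74

After k distinct cards have appeared, the next pack gives a new one with probability (8-k)/8, so the expected wait for the (k+1)-th is 8/(8-k).
E[T] = 8/8 + 8/7 + 8/6 + ... + 8/2 + 8/1 = 8·H_{8}.
H_{8} = 2.718, so E[T] = 21.743.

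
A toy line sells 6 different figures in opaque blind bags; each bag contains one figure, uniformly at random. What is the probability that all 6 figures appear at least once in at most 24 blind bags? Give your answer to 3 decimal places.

By inclusion–exclusion over which figures are missing,
P(all seen) = Σ_{j=0}^{6} (-1)^j C(6,j)((6-j)/6)^24
= 1.0000 - 0.0755 + 0.0009 - 0.0000 + 0.0000 - 0.0000 + 0.0000
= 0.9254.

0.925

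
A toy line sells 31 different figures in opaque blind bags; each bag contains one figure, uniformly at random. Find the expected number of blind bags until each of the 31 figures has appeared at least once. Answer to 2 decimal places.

124.84

Split into phases: going from k distinct to k+1 distinct takes on average 31/(31-k) blind bags.
E[T] = 31/31 + 31/30 + 31/29 + ... + 31/2 + 31/1 = 31·H_{31}.
H_{31} = 4.027, so E[T] = 124.845.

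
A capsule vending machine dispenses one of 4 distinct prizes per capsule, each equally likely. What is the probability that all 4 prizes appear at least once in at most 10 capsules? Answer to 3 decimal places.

Let A_i be the event that prize i is missing after 10 capsules. By inclusion–exclusion on the A_i,
P(all seen) = Σ_{j=0}^{4} (-1)^j C(4,j)((4-j)/4)^10
= 1.0000 - 0.2253 + 0.0059 - 0.0000 + 0.0000
= 0.7806.

0.781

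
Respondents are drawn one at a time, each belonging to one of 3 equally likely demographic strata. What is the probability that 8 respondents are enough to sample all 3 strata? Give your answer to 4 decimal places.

0.8834

Let A_i be the event that stratum i is missing after 8 respondents. By inclusion–exclusion on the A_i,
P(all seen) = Σ_{j=0}^{3} (-1)^j C(3,j)((3-j)/3)^8
= 1.00000 - 0.11706 + 0.00046 - 0.00000
= 0.88340.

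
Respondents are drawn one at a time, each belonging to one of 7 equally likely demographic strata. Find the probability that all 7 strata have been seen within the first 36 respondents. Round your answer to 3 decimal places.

0.973

By inclusion–exclusion over which strata are missing,
P(all seen) = Σ_{j=0}^{7} (-1)^j C(7,j)((7-j)/7)^36
= 1.0000 - 0.0272 + 0.0001 - 0.0000 + 0.0000 - 0.0000 + 0.0000 - 0.0000
= 0.9729.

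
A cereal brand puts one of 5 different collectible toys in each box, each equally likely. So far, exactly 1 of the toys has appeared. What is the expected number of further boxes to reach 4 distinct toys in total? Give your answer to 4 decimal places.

5.4167

From k distinct to k+1 distinct takes on average 5/(5-k) boxes.
Sum over k = 1,...,3: E = 5/4 + 5/3 + 5/2 = 5.41667.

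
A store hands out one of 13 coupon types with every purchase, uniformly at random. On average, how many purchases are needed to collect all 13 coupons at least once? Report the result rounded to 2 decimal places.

Split into phases: going from k distinct to k+1 distinct takes on average 13/(13-k) purchases.
E[T] = 13/13 + 13/12 + 13/11 + ... + 13/2 + 13/1 = 13·H_{13}.
H_{13} = 3.180, so E[T] = 41.342.

41.34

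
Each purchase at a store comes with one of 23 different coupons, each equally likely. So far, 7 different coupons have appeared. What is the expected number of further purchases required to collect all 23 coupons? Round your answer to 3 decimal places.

77.757

From k distinct to k+1 distinct takes on average 23/(23-k) purchases.
Sum over k = 7,...,22: E = 23/16 + 23/15 + 23/14 + ... + 23/2 + 23/1 = 77.7568.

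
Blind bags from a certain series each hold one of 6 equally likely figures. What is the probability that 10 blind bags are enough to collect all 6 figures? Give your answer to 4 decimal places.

0.2718

By inclusion–exclusion over which figures are missing,
P(all seen) = Σ_{j=0}^{6} (-1)^j C(6,j)((6-j)/6)^10
= 1.00000 - 0.96903 + 0.26012 - 0.01953 + 0.00025 - 0.00000 + 0.00000
= 0.27181.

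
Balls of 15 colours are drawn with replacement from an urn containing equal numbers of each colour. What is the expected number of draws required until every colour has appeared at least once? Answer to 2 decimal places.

49.77

Split into phases: going from k distinct to k+1 distinct takes on average 15/(15-k) draws.
E[T] = 15/15 + 15/14 + 15/13 + ... + 15/2 + 15/1 = 15·H_{15}.
H_{15} = 3.318, so E[T] = 49.773.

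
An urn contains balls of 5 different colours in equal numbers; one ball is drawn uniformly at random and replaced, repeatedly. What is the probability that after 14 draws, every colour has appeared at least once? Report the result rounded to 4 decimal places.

0.7879

By inclusion–exclusion over which colours are missing,
P(all seen) = Σ_{j=0}^{5} (-1)^j C(5,j)((5-j)/5)^14
= 1.00000 - 0.21990 + 0.00784 - 0.00003 + 0.00000 - 0.00000
= 0.78791.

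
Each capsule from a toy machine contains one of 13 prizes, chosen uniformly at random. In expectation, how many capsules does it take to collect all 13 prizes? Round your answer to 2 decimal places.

Split into phases: going from k distinct to k+1 distinct takes on average 13/(13-k) capsules.
E[T] = 13/13 + 13/12 + 13/11 + ... + 13/2 + 13/1 = 13·H_{13}.
H_{13} = 3.180, so E[T] = 41.342.

41.34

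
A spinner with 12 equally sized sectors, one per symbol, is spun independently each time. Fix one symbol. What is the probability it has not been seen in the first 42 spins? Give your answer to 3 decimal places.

Each spin misses the fixed symbol with probability (12-1)/12 = 11/12, independently.
P(still missing after 42) = (11/12)^42 = 0.0259.

0.026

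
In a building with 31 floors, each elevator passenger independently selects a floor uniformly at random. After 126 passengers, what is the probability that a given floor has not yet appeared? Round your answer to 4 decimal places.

Each passenger misses the fixed floor with probability (31-1)/31 = 30/31, independently.
P(still missing after 126) = (30/31)^126 = 0.01606.

0.0161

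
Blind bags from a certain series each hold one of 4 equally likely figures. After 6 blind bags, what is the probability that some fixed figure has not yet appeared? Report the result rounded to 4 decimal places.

0.1780

Each blind bag misses the fixed figure with probability (4-1)/4 = 3/4, independently.
P(still missing after 6) = (3/4)^6 = 0.17798.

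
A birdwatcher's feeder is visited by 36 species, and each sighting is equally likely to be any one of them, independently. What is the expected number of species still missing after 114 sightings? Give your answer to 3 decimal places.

For each species, P(unseen after 114) = (35/36)^114 = 0.0403.
By linearity of expectation, E[unseen] = 36·(35/36)^114 = 1.4507.

1.451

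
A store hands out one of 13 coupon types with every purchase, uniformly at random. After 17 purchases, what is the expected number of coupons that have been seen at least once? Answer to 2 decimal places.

For each coupon, P(seen in 17 purchases) = 1 - (12/13)^17 = 0.744.
By linearity of expectation, E[distinct seen] = 13·(1 - (12/13)^17) = 9.666.

9.67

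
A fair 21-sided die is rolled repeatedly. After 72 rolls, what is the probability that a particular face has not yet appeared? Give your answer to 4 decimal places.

On each roll the fixed face fails to appear with probability 20/21.
P(still missing after 72) = (20/21)^72 = 0.02981.

0.0298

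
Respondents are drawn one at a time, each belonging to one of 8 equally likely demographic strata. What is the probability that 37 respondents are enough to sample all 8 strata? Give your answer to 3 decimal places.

By inclusion–exclusion over which strata are missing,
P(all seen) = Σ_{j=0}^{8} (-1)^j C(8,j)((8-j)/8)^37
= 1.0000 - 0.0572 + 0.0007 - 0.0000 + 0.0000 - 0.0000 + 0.0000 - 0.0000 + 0.0000
= 0.9435.

0.943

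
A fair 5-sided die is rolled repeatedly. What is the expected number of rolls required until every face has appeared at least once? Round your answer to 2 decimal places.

11.42

Split into phases: going from k distinct to k+1 distinct takes on average 5/(5-k) rolls.
E[T] = 5/5 + 5/4 + 5/3 + 5/2 + 5/1 = 5·H_{5}.
H_{5} = 2.283, so E[T] = 11.417.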